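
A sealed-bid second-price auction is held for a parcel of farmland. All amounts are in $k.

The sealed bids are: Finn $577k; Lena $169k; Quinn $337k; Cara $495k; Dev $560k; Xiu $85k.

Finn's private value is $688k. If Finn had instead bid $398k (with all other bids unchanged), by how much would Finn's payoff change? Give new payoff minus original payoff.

−$128k

The highest bid among the other bidders is $560k; Finn's bid doesn't change that.
Original bid $577k: Finn is highest, pays the top rival bid $560k; payoff $688k − $560k = $128k.
Alternative bid $398k: Finn is not highest (top rival bid is $560k); payoff $0k.
Change in payoff = $0k − ($128k) = −$128k.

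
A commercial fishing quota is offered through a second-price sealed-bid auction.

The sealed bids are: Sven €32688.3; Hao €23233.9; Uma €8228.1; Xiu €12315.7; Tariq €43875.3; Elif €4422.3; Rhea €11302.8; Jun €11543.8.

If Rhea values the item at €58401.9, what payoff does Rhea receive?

Highest bid: Tariq at €43875.3, so Tariq wins.
Second-highest bid: Sven at €32688.3 — that is the price the winner pays.
Rhea did not win, so Rhea pays nothing and receives nothing: payoff €0.

€0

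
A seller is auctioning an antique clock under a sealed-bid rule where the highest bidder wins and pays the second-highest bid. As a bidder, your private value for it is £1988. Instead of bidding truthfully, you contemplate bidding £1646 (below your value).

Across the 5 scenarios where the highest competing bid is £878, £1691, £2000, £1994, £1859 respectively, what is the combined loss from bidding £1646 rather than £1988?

The deviation costs you only when the competing bid falls strictly between £1646 and £1988; elsewhere both bids give the same outcome.
£878: outcomes coincide → loss £0.
£1691: truthful payoff £297, deviation payoff £0 → loss £297.
£2000: outcomes coincide → loss £0.
£1994: outcomes coincide → loss £0.
£1859: truthful payoff £129, deviation payoff £0 → loss £129.
Total loss = £297 + £129 = £426.

£426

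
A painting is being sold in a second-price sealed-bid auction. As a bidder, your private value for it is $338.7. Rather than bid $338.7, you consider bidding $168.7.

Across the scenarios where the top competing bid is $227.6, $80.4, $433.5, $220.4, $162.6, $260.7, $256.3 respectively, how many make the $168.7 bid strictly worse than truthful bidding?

The deviation hurts exactly when the highest competing bid lies strictly between $168.7 and $338.7 — underbidding then forfeits a profitable win.
$227.6: inside the interval → strictly worse (loss $111.1).
$80.4: below both → same outcome either way.
$433.5: above both → same outcome either way.
$220.4: inside the interval → strictly worse (loss $118.3).
$162.6: below both → same outcome either way.
$260.7: inside the interval → strictly worse (loss $78).
$256.3: inside the interval → strictly worse (loss $82.4).
Count: 4.

4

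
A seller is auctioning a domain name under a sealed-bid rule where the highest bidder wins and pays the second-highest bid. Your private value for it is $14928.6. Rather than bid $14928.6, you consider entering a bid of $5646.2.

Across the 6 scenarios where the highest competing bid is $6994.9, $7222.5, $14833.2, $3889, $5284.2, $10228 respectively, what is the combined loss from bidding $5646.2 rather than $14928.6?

The deviation costs you only when the competing bid falls strictly between $5646.2 and $14928.6; elsewhere both bids give the same outcome.
$6994.9: truthful payoff $7933.7, deviation payoff $0 → loss $7933.7.
$7222.5: truthful payoff $7706.1, deviation payoff $0 → loss $7706.1.
$14833.2: truthful payoff $95.4, deviation payoff $0 → loss $95.4.
$3889: outcomes coincide → loss $0.
$5284.2: outcomes coincide → loss $0.
$10228: truthful payoff $4700.6, deviation payoff $0 → loss $4700.6.
Total loss = $7933.7 + $7706.1 + $95.4 + $4700.6 = $20435.8.

$20435.8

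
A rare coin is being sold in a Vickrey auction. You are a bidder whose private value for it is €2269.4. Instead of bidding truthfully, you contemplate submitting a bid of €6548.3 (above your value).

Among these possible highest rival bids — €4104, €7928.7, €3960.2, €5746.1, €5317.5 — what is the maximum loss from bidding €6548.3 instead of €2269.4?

€3476.7

€4104: truthful gives €0, deviation gives −€1834.6 → loss €1834.6.
€7928.7: same outcome either way → loss €0.
€3960.2: truthful gives €0, deviation gives −€1690.8 → loss €1690.8.
€5746.1: truthful gives €0, deviation gives −€3476.7 → loss €3476.7.
€5317.5: truthful gives €0, deviation gives −€3048.1 → loss €3048.1.
Maximum loss: €3476.7.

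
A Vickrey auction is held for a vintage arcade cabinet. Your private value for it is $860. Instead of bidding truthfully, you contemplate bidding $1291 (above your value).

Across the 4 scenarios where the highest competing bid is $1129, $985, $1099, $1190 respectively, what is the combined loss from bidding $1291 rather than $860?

$963

The deviation costs you only when the competing bid falls strictly between $860 and $1291; elsewhere both bids give the same outcome.
$1129: truthful payoff $0, deviation payoff −$269 → loss $269.
$985: truthful payoff $0, deviation payoff −$125 → loss $125.
$1099: truthful payoff $0, deviation payoff −$239 → loss $239.
$1190: truthful payoff $0, deviation payoff −$330 → loss $330.
Total loss = $269 + $125 + $239 + $330 = $963.
Truthful bidding weakly dominates here: raising your bid can only win items priced above your value, and lowering it can only forfeit items priced below.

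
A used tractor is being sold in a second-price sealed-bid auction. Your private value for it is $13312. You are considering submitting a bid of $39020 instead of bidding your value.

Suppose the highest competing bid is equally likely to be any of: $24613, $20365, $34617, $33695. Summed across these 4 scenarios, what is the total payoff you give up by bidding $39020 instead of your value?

$60042

The deviation costs you only when the competing bid falls strictly between $13312 and $39020; elsewhere both bids give the same outcome.
$24613: truthful payoff $0, deviation payoff −$11301 → loss $11301.
$20365: truthful payoff $0, deviation payoff −$7053 → loss $7053.
$34617: truthful payoff $0, deviation payoff −$21305 → loss $21305.
$33695: truthful payoff $0, deviation payoff −$20383 → loss $20383.
Total loss = $11301 + $7053 + $21305 + $20383 = $60042.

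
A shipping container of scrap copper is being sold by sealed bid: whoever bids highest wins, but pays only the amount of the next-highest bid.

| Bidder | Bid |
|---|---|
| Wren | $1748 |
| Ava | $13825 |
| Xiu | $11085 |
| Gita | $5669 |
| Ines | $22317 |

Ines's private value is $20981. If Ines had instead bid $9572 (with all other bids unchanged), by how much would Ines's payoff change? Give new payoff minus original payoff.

−$7156

The highest bid among the other bidders is $13825; Ines's bid doesn't change that.
Original bid $22317: Ines is highest, pays the top rival bid $13825; payoff $20981 − $13825 = $7156.
Alternative bid $9572: Ines is not highest (top rival bid is $13825); payoff $0.
Change in payoff = $0 − ($7156) = −$7156.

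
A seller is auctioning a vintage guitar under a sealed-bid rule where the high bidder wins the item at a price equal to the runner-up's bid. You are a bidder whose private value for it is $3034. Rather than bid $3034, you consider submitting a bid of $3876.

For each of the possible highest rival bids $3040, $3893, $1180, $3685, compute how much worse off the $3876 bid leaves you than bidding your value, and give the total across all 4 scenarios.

$657

The deviation costs you only when the competing bid falls strictly between $3034 and $3876; elsewhere both bids give the same outcome.
$3040: truthful payoff $0, deviation payoff −$6 → loss $6.
$3893: outcomes coincide → loss $0.
$1180: outcomes coincide → loss $0.
$3685: truthful payoff $0, deviation payoff −$651 → loss $651.
Total loss = $6 + $651 = $657.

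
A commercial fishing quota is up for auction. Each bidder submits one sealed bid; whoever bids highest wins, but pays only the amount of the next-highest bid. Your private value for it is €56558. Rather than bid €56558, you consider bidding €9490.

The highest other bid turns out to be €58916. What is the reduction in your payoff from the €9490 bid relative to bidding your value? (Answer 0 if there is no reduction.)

€0

Bidding your value €56558: you lose (since €56558 < €58916). Payoff €0.
Bidding €9490: you lose. Payoff €0.
Difference = €0 − €0 = €0; both bids lead to the same outcome because the competing bid is above both your value and your alternative bid.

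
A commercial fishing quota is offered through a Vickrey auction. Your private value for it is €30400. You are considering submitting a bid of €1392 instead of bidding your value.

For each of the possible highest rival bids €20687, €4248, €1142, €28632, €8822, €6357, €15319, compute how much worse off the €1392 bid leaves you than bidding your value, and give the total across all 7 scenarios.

€98335

The deviation costs you only when the competing bid falls strictly between €1392 and €30400; elsewhere both bids give the same outcome.
€20687: truthful payoff €9713, deviation payoff €0 → loss €9713.
€4248: truthful payoff €26152, deviation payoff €0 → loss €26152.
€1142: outcomes coincide → loss €0.
€28632: truthful payoff €1768, deviation payoff €0 → loss €1768.
€8822: truthful payoff €21578, deviation payoff €0 → loss €21578.
€6357: truthful payoff €24043, deviation payoff €0 → loss €24043.
€15319: truthful payoff €15081, deviation payoff €0 → loss €15081.
Total loss = €9713 + €26152 + €1768 + €21578 + €24043 + €15081 = €98335.
In a second-price auction your bid sets only whether you win, not what you pay, so bidding your true value is weakly dominant.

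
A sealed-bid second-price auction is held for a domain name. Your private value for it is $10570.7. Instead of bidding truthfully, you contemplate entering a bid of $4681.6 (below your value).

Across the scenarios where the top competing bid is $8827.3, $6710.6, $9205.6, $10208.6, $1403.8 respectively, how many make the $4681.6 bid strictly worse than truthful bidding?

4

The deviation hurts exactly when the highest competing bid lies strictly between $4681.6 and $10570.7 — underbidding then forfeits a profitable win.
$8827.3: inside the interval → strictly worse (loss $1743.4).
$6710.6: inside the interval → strictly worse (loss $3860.1).
$9205.6: inside the interval → strictly worse (loss $1365.1).
$10208.6: inside the interval → strictly worse (loss $362.1).
$1403.8: below both → same outcome either way.
Count: 4.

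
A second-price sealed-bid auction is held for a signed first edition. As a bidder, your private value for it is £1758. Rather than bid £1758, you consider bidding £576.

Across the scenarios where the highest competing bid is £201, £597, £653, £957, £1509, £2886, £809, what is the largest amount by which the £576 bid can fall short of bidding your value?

£1161

£201: same outcome either way → loss £0.
£597: truthful gives £1161, deviation gives £0 → loss £1161.
£653: truthful gives £1105, deviation gives £0 → loss £1105.
£957: truthful gives £801, deviation gives £0 → loss £801.
£1509: truthful gives £249, deviation gives £0 → loss £249.
£2886: same outcome either way → loss £0.
£809: truthful gives £949, deviation gives £0 → loss £949.
Maximum loss: £1161.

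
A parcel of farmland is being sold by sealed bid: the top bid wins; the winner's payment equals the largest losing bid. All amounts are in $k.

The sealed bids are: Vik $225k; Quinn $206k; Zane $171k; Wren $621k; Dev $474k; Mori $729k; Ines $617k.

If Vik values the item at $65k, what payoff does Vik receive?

Highest bid: Mori at $729k, so Mori wins.
Second-highest bid: Wren at $621k — that is the price the winner pays.
Vik did not win, so Vik pays nothing and receives nothing: payoff $0k.

$0k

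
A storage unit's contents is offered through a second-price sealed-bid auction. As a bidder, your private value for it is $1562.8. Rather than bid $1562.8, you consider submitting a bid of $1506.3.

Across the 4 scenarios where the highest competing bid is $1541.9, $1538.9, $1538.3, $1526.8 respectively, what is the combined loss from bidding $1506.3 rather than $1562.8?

The deviation costs you only when the competing bid falls strictly between $1506.3 and $1562.8; elsewhere both bids give the same outcome.
$1541.9: truthful payoff $20.9, deviation payoff $0 → loss $20.9.
$1538.9: truthful payoff $23.9, deviation payoff $0 → loss $23.9.
$1538.3: truthful payoff $24.5, deviation payoff $0 → loss $24.5.
$1526.8: truthful payoff $36, deviation payoff $0 → loss $36.
Total loss = $20.9 + $23.9 + $24.5 + $36 = $105.3.

$105.3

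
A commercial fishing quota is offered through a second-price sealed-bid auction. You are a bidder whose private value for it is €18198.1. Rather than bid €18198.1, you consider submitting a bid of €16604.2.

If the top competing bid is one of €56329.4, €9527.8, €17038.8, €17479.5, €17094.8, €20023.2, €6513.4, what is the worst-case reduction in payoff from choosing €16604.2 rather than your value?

€1159.3

€56329.4: same outcome either way → loss €0.
€9527.8: same outcome either way → loss €0.
€17038.8: truthful gives €1159.3, deviation gives €0 → loss €1159.3.
€17479.5: truthful gives €718.6, deviation gives €0 → loss €718.6.
€17094.8: truthful gives €1103.3, deviation gives €0 → loss €1103.3.
€20023.2: same outcome either way → loss €0.
€6513.4: same outcome either way → loss €0.
Maximum loss: €1159.3.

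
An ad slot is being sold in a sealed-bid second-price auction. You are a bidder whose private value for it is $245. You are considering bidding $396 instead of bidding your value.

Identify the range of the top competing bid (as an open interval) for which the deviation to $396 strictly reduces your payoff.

If the competing bid is below $245, both bids win at the same price — no difference.
If it is above $396, both bids lose — no difference.
If it lies strictly between $245 and $396, bidding your value loses (payoff 0) while bidding $396 wins at a price above your value (payoff negative).
So the deviation strictly hurts on the open interval ($245, $396).

($245, $396)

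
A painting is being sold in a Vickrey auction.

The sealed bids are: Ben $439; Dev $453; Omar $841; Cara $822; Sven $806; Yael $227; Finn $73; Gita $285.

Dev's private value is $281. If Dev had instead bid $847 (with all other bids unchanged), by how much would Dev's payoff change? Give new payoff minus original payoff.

−$560

The highest bid among the other bidders is $841; Dev's bid doesn't change that.
Original bid $453: Dev is not highest (top rival bid is $841); payoff $0.
Alternative bid $847: Dev is highest, pays the top rival bid $841; payoff $281 − $841 = −$560.
Change in payoff = −$560 − ($0) = −$560.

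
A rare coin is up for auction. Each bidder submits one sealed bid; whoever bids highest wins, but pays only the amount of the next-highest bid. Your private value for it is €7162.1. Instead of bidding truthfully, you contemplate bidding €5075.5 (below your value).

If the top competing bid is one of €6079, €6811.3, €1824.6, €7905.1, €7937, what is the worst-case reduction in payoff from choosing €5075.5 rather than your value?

€6079: truthful gives €1083.1, deviation gives €0 → loss €1083.1.
€6811.3: truthful gives €350.8, deviation gives €0 → loss €350.8.
€1824.6: same outcome either way → loss €0.
€7905.1: same outcome either way → loss €0.
€7937: same outcome either way → loss €0.
Maximum loss: €1083.1.

€1083.1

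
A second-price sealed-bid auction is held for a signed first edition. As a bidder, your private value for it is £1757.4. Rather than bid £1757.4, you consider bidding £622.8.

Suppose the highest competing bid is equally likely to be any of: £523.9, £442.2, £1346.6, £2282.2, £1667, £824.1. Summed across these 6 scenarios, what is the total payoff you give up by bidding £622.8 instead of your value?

£1434.5

The deviation costs you only when the competing bid falls strictly between £622.8 and £1757.4; elsewhere both bids give the same outcome.
£523.9: outcomes coincide → loss £0.
£442.2: outcomes coincide → loss £0.
£1346.6: truthful payoff £410.8, deviation payoff £0 → loss £410.8.
£2282.2: outcomes coincide → loss £0.
£1667: truthful payoff £90.4, deviation payoff £0 → loss £90.4.
£824.1: truthful payoff £933.3, deviation payoff £0 → loss £933.3.
Total loss = £410.8 + £90.4 + £933.3 = £1434.5.
In a second-price auction your bid sets only whether you win, not what you pay, so bidding your true value is weakly dominant.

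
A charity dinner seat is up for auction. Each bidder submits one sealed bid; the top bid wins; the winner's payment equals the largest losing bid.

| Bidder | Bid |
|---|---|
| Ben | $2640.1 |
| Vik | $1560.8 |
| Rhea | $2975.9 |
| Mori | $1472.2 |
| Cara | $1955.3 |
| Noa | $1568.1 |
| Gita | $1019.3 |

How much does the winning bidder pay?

Highest bid: Rhea at $2975.9, so Rhea wins.
Second-highest bid: Ben at $2640.1 — that is the price the winner pays.

$2640.1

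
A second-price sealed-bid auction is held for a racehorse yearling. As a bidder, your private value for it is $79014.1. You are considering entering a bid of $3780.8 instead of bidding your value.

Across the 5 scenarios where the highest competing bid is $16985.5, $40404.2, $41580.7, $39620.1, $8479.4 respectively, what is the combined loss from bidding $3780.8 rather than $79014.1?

$248000.6

The deviation costs you only when the competing bid falls strictly between $3780.8 and $79014.1; elsewhere both bids give the same outcome.
$16985.5: truthful payoff $62028.6, deviation payoff $0 → loss $62028.6.
$40404.2: truthful payoff $38609.9, deviation payoff $0 → loss $38609.9.
$41580.7: truthful payoff $37433.4, deviation payoff $0 → loss $37433.4.
$39620.1: truthful payoff $39394, deviation payoff $0 → loss $39394.
$8479.4: truthful payoff $70534.7, deviation payoff $0 → loss $70534.7.
Total loss = $62028.6 + $38609.9 + $37433.4 + $39394 + $70534.7 = $248000.6.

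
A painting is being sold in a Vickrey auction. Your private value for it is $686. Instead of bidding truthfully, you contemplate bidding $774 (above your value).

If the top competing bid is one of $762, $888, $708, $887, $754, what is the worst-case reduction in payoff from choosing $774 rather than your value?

$76

$762: truthful gives $0, deviation gives −$76 → loss $76.
$888: same outcome either way → loss $0.
$708: truthful gives $0, deviation gives −$22 → loss $22.
$887: same outcome either way → loss $0.
$754: truthful gives $0, deviation gives −$68 → loss $68.
Maximum loss: $76.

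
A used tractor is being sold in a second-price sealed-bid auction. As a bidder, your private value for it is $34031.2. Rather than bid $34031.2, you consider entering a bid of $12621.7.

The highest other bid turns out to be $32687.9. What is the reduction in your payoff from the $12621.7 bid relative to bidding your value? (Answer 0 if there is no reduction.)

$1343.3

Bidding your value $34031.2: you win (since $34031.2 > $32687.9) and pay $32687.9. Payoff $1343.3.
Bidding $12621.7: you lose. Payoff $0.
The competing bid $32687.9 lies between your shaded bid and your value, so underbidding forfeits an item you could have won at a profitable price.
Loss from deviating = $1343.3 − ($0) = $1343.3.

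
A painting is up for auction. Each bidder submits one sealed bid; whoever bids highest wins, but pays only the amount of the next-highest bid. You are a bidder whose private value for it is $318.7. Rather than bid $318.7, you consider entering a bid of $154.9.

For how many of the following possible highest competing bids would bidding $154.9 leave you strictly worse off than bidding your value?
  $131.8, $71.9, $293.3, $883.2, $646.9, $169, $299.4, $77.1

The deviation hurts exactly when the highest competing bid lies strictly between $154.9 and $318.7 — underbidding then forfeits a profitable win.
$131.8: below both → same outcome either way.
$71.9: below both → same outcome either way.
$293.3: inside the interval → strictly worse (loss $25.4).
$883.2: above both → same outcome either way.
$646.9: above both → same outcome either way.
$169: inside the interval → strictly worse (loss $149.7).
$299.4: inside the interval → strictly worse (loss $19.3).
$77.1: below both → same outcome either way.
Count: 3.

3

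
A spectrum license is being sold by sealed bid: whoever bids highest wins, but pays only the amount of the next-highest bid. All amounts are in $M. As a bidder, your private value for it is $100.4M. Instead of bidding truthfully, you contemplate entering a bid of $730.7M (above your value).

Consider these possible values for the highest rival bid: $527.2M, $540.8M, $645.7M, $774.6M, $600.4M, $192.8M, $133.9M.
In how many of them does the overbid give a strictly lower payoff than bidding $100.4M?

6

The deviation hurts exactly when the highest competing bid lies strictly between $100.4M and $730.7M — overbidding then wins at a price above your value.
$527.2M: inside the interval → strictly worse (loss $426.8M).
$540.8M: inside the interval → strictly worse (loss $440.4M).
$645.7M: inside the interval → strictly worse (loss $545.3M).
$774.6M: above both → same outcome either way.
$600.4M: inside the interval → strictly worse (loss $500M).
$192.8M: inside the interval → strictly worse (loss $92.4M).
$133.9M: inside the interval → strictly worse (loss $33.5M).
Count: 6.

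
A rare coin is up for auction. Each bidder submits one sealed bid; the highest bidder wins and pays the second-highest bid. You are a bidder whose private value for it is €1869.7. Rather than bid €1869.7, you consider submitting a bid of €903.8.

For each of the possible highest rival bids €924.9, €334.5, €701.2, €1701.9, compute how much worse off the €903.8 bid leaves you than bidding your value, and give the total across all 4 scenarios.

€1112.6

The deviation costs you only when the competing bid falls strictly between €903.8 and €1869.7; elsewhere both bids give the same outcome.
€924.9: truthful payoff €944.8, deviation payoff €0 → loss €944.8.
€334.5: outcomes coincide → loss €0.
€701.2: outcomes coincide → loss €0.
€1701.9: truthful payoff €167.8, deviation payoff €0 → loss €167.8.
Total loss = €944.8 + €167.8 = €1112.6.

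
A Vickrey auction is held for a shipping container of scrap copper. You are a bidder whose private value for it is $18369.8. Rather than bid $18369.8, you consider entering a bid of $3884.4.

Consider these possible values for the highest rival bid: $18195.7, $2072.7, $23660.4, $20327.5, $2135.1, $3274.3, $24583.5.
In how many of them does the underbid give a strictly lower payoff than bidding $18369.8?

The deviation hurts exactly when the highest competing bid lies strictly between $3884.4 and $18369.8 — underbidding then forfeits a profitable win.
$18195.7: inside the interval → strictly worse (loss $174.1).
$2072.7: below both → same outcome either way.
$23660.4: above both → same outcome either way.
$20327.5: above both → same outcome either way.
$2135.1: below both → same outcome either way.
$3274.3: below both → same outcome either way.
$24583.5: above both → same outcome either way.
Count: 1.

1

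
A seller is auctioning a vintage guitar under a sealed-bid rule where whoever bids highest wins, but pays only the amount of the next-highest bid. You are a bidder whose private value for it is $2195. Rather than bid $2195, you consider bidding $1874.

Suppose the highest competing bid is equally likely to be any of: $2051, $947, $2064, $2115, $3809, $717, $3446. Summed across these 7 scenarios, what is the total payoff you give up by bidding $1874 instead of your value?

$355

The deviation costs you only when the competing bid falls strictly between $1874 and $2195; elsewhere both bids give the same outcome.
$2051: truthful payoff $144, deviation payoff $0 → loss $144.
$947: outcomes coincide → loss $0.
$2064: truthful payoff $131, deviation payoff $0 → loss $131.
$2115: truthful payoff $80, deviation payoff $0 → loss $80.
$3809: outcomes coincide → loss $0.
$717: outcomes coincide → loss $0.
$3446: outcomes coincide → loss $0.
Total loss = $144 + $131 + $80 = $355.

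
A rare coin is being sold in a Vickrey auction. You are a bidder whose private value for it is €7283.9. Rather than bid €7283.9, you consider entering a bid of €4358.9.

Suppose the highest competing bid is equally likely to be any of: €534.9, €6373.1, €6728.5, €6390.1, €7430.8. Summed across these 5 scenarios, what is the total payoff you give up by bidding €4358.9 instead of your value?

€2360

The deviation costs you only when the competing bid falls strictly between €4358.9 and €7283.9; elsewhere both bids give the same outcome.
€534.9: outcomes coincide → loss €0.
€6373.1: truthful payoff €910.8, deviation payoff €0 → loss €910.8.
€6728.5: truthful payoff €555.4, deviation payoff €0 → loss €555.4.
€6390.1: truthful payoff €893.8, deviation payoff €0 → loss €893.8.
€7430.8: outcomes coincide → loss €0.
Total loss = €910.8 + €555.4 + €893.8 = €2360.
Truthful bidding weakly dominates here: raising your bid can only win items priced above your value, and lowering it can only forfeit items priced below.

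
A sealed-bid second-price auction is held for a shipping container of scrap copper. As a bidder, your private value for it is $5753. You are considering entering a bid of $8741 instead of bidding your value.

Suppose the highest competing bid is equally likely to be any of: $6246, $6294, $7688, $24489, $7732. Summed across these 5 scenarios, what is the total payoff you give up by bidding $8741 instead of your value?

The deviation costs you only when the competing bid falls strictly between $5753 and $8741; elsewhere both bids give the same outcome.
$6246: truthful payoff $0, deviation payoff −$493 → loss $493.
$6294: truthful payoff $0, deviation payoff −$541 → loss $541.
$7688: truthful payoff $0, deviation payoff −$1935 → loss $1935.
$24489: outcomes coincide → loss $0.
$7732: truthful payoff $0, deviation payoff −$1979 → loss $1979.
Total loss = $493 + $541 + $1935 + $1979 = $4948.

$4948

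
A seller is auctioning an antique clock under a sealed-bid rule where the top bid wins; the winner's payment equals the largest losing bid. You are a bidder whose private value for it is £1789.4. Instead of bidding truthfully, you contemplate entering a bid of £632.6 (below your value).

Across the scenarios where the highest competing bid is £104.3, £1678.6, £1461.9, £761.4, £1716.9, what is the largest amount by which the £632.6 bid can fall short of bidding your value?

£104.3: same outcome either way → loss £0.
£1678.6: truthful gives £110.8, deviation gives £0 → loss £110.8.
£1461.9: truthful gives £327.5, deviation gives £0 → loss £327.5.
£761.4: truthful gives £1028, deviation gives £0 → loss £1028.
£1716.9: truthful gives £72.5, deviation gives £0 → loss £72.5.
Maximum loss: £1028.

£1028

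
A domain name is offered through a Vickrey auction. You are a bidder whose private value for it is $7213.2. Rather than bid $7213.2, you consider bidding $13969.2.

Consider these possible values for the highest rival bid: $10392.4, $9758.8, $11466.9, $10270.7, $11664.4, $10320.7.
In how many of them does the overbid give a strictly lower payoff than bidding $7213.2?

6

The deviation hurts exactly when the highest competing bid lies strictly between $7213.2 and $13969.2 — overbidding then wins at a price above your value.
$10392.4: inside the interval → strictly worse (loss $3179.2).
$9758.8: inside the interval → strictly worse (loss $2545.6).
$11466.9: inside the interval → strictly worse (loss $4253.7).
$10270.7: inside the interval → strictly worse (loss $3057.5).
$11664.4: inside the interval → strictly worse (loss $4451.2).
$10320.7: inside the interval → strictly worse (loss $3107.5).
Count: 6.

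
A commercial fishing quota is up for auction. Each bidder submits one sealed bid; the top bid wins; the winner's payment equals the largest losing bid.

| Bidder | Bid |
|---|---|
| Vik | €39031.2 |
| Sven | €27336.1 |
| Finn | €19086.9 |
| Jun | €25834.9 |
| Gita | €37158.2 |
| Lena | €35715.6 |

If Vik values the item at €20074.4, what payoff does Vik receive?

Highest bid: Vik at €39031.2, so Vik wins.
Second-highest bid: Gita at €37158.2 — that is the price the winner pays.
Vik's payoff = value − price = €20074.4 − €37158.2 = −€17083.8.

−€17083.8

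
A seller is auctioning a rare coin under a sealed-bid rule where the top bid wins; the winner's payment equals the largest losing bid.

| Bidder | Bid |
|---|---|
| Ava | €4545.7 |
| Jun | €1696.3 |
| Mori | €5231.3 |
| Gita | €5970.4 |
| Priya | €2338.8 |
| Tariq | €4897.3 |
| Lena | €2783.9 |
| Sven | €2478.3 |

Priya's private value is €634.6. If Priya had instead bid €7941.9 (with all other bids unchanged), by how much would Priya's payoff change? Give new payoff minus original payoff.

−€5335.8

The highest bid among the other bidders is €5970.4; Priya's bid doesn't change that.
Original bid €2338.8: Priya is not highest (top rival bid is €5970.4); payoff €0.
Alternative bid €7941.9: Priya is highest, pays the top rival bid €5970.4; payoff €634.6 − €5970.4 = −€5335.8.
Change in payoff = −€5335.8 − (€0) = −€5335.8.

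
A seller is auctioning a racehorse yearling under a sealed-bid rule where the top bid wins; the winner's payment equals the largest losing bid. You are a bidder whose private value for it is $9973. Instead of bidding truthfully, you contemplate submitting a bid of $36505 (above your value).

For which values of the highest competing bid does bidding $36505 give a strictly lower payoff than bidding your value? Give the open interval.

($9973, $36505)

If the competing bid is below $9973, both bids win at the same price — no difference.
If it is above $36505, both bids lose — no difference.
If it lies strictly between $9973 and $36505, bidding your value loses (payoff 0) while bidding $36505 wins at a price above your value (payoff negative).
So the deviation strictly hurts on the open interval ($9973, $36505).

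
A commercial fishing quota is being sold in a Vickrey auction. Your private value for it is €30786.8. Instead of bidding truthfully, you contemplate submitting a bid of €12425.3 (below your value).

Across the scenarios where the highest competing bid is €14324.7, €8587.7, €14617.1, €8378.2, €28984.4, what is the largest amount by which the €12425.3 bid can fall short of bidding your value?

€16462.1

€14324.7: truthful gives €16462.1, deviation gives €0 → loss €16462.1.
€8587.7: same outcome either way → loss €0.
€14617.1: truthful gives €16169.7, deviation gives €0 → loss €16169.7.
€8378.2: same outcome either way → loss €0.
€28984.4: truthful gives €1802.4, deviation gives €0 → loss €1802.4.
Maximum loss: €16462.1.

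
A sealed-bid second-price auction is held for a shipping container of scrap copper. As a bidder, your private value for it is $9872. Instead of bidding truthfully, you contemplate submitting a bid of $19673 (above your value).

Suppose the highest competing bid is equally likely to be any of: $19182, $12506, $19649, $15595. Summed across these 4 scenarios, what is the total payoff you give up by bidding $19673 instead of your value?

$27444

The deviation costs you only when the competing bid falls strictly between $9872 and $19673; elsewhere both bids give the same outcome.
$19182: truthful payoff $0, deviation payoff −$9310 → loss $9310.
$12506: truthful payoff $0, deviation payoff −$2634 → loss $2634.
$19649: truthful payoff $0, deviation payoff −$9777 → loss $9777.
$15595: truthful payoff $0, deviation payoff −$5723 → loss $5723.
Total loss = $9310 + $2634 + $9777 + $5723 = $27444.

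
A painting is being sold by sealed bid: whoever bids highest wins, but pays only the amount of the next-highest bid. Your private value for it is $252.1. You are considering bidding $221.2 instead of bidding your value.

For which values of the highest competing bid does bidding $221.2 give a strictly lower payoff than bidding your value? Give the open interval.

If the competing bid is below $221.2, both bids win at the same price — no difference.
If it is above $252.1, both bids lose — no difference.
If it lies strictly between $221.2 and $252.1, bidding your value wins at a price below your value (positive payoff) while bidding $221.2 loses (payoff 0).
So the deviation strictly hurts on the open interval ($221.2, $252.1).

($221.2, $252.1)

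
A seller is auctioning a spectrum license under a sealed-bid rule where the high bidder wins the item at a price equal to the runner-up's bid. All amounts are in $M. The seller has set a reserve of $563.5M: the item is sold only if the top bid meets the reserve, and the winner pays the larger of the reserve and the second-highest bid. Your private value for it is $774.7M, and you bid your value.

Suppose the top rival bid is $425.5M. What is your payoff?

$211.2M

Your bid $774.7M is the highest and exceeds the reserve.
Price = max(second-highest bid, reserve) = max($425.5M, $563.5M) = $563.5M.
Payoff = $774.7M − $563.5M = $211.2M.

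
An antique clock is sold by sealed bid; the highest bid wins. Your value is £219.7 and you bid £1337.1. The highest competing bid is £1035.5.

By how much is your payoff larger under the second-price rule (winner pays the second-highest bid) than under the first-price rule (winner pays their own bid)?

You have the highest bid, so you win under either rule.
Second-price: pay £1035.5 → payoff −£815.8.
First-price: pay your own bid £1337.1 → payoff −£1117.4.
Difference = −£815.8 − (−£1117.4) = £301.6.

£301.6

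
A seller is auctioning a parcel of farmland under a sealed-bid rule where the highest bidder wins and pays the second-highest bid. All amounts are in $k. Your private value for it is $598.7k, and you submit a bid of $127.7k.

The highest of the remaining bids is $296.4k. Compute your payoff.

Your bid $127.7k is below the highest competing bid $296.4k, so you lose.
A losing bidder pays nothing and receives nothing: payoff = $0k.

$0k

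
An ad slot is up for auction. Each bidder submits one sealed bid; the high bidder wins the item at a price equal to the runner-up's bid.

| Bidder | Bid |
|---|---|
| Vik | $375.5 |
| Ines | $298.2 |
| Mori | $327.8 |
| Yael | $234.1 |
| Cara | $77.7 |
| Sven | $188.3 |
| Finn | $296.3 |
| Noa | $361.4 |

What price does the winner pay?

Highest bid: Vik at $375.5, so Vik wins.
Second-highest bid: Noa at $361.4 — that is the price the winner pays.

$361.4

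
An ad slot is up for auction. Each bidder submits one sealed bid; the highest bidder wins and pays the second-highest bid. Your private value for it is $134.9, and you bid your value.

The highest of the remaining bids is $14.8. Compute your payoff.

$120.1

Your bid $134.9 exceeds the highest competing bid $14.8, so you win.
In a second-price auction the winner pays the second-highest bid, $14.8.
Payoff = value − price = $134.9 − $14.8 = $120.1.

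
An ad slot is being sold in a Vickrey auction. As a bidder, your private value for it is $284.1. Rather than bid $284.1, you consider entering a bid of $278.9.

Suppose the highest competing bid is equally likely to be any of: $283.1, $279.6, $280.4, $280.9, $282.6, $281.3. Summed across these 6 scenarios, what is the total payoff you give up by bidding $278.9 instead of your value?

$16.7

The deviation costs you only when the competing bid falls strictly between $278.9 and $284.1; elsewhere both bids give the same outcome.
$283.1: truthful payoff $1, deviation payoff $0 → loss $1.
$279.6: truthful payoff $4.5, deviation payoff $0 → loss $4.5.
$280.4: truthful payoff $3.7, deviation payoff $0 → loss $3.7.
$280.9: truthful payoff $3.2, deviation payoff $0 → loss $3.2.
$282.6: truthful payoff $1.5, deviation payoff $0 → loss $1.5.
$281.3: truthful payoff $2.8, deviation payoff $0 → loss $2.8.
Total loss = $1 + $4.5 + $3.7 + $3.2 + $1.5 + $2.8 = $16.7.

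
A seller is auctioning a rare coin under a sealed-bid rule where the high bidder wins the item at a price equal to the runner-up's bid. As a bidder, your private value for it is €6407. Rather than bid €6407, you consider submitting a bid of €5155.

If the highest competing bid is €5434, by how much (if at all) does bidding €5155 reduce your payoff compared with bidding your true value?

Bidding your value €6407: you win (since €6407 > €5434) and pay €5434. Payoff €973.
Bidding €5155: you lose. Payoff €0.
The competing bid €5434 lies between your shaded bid and your value, so underbidding forfeits an item you could have won at a profitable price.
Loss from deviating = €973 − (€0) = €973.

€973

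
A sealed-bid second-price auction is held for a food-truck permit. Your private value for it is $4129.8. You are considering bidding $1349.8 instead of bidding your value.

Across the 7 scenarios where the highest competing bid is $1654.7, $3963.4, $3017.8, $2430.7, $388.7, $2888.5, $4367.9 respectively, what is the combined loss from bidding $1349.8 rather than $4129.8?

The deviation costs you only when the competing bid falls strictly between $1349.8 and $4129.8; elsewhere both bids give the same outcome.
$1654.7: truthful payoff $2475.1, deviation payoff $0 → loss $2475.1.
$3963.4: truthful payoff $166.4, deviation payoff $0 → loss $166.4.
$3017.8: truthful payoff $1112, deviation payoff $0 → loss $1112.
$2430.7: truthful payoff $1699.1, deviation payoff $0 → loss $1699.1.
$388.7: outcomes coincide → loss $0.
$2888.5: truthful payoff $1241.3, deviation payoff $0 → loss $1241.3.
$4367.9: outcomes coincide → loss $0.
Total loss = $2475.1 + $166.4 + $1112 + $1699.1 + $1241.3 = $6693.9.
Truthful bidding weakly dominates here: raising your bid can only win items priced above your value, and lowering it can only forfeit items priced below.

$6693.9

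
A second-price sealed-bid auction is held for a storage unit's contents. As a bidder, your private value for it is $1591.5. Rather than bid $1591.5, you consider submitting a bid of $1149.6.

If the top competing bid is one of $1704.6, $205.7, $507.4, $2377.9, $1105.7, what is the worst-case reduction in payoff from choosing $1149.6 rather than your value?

$0

$1704.6: same outcome either way → loss $0.
$205.7: same outcome either way → loss $0.
$507.4: same outcome either way → loss $0.
$2377.9: same outcome either way → loss $0.
$1105.7: same outcome either way → loss $0.
Maximum loss: $0.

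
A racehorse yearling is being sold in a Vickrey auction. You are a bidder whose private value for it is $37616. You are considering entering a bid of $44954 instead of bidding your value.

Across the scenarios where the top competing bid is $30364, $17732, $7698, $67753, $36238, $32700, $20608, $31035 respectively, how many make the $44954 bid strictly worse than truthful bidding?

The deviation hurts exactly when the highest competing bid lies strictly between $37616 and $44954 — overbidding then wins at a price above your value.
$30364: below both → same outcome either way.
$17732: below both → same outcome either way.
$7698: below both → same outcome either way.
$67753: above both → same outcome either way.
$36238: below both → same outcome either way.
$32700: below both → same outcome either way.
$20608: below both → same outcome either way.
$31035: below both → same outcome either way.
Count: 0.

0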